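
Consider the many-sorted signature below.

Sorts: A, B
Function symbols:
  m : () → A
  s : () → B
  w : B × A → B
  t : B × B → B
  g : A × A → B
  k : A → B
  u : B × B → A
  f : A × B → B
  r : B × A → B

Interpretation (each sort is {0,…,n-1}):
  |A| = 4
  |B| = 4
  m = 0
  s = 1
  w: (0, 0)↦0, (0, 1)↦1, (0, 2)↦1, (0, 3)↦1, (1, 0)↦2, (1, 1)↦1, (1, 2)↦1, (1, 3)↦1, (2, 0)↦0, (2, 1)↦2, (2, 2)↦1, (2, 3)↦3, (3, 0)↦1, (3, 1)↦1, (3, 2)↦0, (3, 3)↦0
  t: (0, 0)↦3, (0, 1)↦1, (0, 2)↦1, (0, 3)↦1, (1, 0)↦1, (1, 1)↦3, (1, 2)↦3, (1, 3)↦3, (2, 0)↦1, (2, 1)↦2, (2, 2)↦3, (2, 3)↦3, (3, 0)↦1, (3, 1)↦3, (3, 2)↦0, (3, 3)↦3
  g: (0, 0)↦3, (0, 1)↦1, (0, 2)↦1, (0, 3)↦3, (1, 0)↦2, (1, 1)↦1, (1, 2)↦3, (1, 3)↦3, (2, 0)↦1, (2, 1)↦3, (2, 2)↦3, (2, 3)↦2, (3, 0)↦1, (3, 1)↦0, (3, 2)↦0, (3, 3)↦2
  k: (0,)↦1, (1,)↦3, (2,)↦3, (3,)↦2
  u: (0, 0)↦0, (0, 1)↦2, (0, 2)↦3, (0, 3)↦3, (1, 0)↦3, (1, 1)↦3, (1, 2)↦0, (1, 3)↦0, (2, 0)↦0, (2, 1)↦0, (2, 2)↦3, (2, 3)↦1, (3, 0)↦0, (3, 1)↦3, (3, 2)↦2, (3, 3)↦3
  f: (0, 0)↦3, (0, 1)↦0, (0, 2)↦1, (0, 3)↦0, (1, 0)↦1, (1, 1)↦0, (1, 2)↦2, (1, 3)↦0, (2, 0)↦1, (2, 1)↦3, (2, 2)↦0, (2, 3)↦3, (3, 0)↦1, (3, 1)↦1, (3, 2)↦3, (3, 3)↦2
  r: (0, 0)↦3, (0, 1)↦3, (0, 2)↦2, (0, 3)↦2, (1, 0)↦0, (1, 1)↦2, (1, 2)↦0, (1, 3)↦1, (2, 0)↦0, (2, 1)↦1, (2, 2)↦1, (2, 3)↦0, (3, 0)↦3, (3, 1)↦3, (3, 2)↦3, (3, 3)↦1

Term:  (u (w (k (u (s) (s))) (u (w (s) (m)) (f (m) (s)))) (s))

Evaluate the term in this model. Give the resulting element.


  s = 1
  s = 1
  (u (s) (s)) = u(1, 1) = 3
  (k (u (s) (s))) = k(3,) = 2
  s = 1
  m = 0
  (w (s) (m)) = w(1, 0) = 2
  m = 0
  s = 1
  (f (m) (s)) = f(0, 1) = 0
  (u (w (s) (m)) (f (m) (s))) = u(2, 0) = 0
  (w (k (u (s) (s))) (u (w (s) (m)) (f (m) (s)))) = w(2, 0) = 0
  s = 1
  (u (w (k (u (s) (s))) (u (w (s) (m)) (f (m) (s)))) (s)) = u(0, 1) = 2

value = 2


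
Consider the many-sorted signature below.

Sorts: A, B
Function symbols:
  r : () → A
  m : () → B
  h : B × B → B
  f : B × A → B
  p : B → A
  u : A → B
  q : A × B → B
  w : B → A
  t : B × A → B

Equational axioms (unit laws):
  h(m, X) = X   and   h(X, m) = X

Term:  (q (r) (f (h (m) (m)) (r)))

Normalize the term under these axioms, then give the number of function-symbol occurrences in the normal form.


1. (q (r) (f (h (m) (m)) (r)))  →  (q (r) (f (m) (r)))
normal form: (q (r) (f (m) (r)))

size = 5


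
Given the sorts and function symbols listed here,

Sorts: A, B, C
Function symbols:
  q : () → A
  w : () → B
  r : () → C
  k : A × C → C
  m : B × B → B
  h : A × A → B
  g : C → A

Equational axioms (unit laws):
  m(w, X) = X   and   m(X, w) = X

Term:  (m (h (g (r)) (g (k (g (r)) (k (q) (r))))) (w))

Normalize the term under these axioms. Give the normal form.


normal form = (h (g (r)) (g (k (g (r)) (k (q) (r)))))

1. (m (h (g (r)) (g (k (g (r)) (k (q) (r))))) (w))  →  (h (g (r)) (g (k (g (r)) (k (q) (r)))))


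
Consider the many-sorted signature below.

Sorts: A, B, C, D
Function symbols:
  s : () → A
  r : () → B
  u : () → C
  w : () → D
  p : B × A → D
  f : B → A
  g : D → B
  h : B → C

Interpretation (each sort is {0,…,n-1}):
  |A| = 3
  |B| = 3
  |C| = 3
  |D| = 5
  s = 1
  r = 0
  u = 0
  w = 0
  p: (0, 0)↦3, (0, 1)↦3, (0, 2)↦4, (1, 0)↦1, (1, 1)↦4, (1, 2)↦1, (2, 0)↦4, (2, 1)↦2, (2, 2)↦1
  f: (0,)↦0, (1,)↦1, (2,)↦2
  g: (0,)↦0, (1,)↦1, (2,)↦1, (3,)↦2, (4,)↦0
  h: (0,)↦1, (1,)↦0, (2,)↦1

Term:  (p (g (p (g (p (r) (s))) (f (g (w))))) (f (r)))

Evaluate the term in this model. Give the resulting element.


  r = 0
  s = 1
  (p (r) (s)) = p(0, 1) = 3
  (g (p (r) (s))) = g(3,) = 2
  w = 0
  (g (w)) = g(0,) = 0
  (f (g (w))) = f(0,) = 0
  (p (g (p (r) (s))) (f (g (w)))) = p(2, 0) = 4
  (g (p (g (p (r) (s))) (f (g (w))))) = g(4,) = 0
  r = 0
  (f (r)) = f(0,) = 0
  (p (g (p (g (p (r) (s))) (f (g (w))))) (f (r))) = p(0, 0) = 3

value = 3


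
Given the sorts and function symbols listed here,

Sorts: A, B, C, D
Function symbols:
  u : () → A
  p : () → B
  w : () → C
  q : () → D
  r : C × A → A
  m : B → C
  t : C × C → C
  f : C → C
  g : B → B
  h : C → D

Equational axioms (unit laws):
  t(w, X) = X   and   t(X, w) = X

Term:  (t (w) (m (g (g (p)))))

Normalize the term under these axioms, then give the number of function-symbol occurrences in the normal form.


1. (t (w) (m (g (g (p)))))  →  (m (g (g (p))))
normal form: (m (g (g (p))))

size = 4


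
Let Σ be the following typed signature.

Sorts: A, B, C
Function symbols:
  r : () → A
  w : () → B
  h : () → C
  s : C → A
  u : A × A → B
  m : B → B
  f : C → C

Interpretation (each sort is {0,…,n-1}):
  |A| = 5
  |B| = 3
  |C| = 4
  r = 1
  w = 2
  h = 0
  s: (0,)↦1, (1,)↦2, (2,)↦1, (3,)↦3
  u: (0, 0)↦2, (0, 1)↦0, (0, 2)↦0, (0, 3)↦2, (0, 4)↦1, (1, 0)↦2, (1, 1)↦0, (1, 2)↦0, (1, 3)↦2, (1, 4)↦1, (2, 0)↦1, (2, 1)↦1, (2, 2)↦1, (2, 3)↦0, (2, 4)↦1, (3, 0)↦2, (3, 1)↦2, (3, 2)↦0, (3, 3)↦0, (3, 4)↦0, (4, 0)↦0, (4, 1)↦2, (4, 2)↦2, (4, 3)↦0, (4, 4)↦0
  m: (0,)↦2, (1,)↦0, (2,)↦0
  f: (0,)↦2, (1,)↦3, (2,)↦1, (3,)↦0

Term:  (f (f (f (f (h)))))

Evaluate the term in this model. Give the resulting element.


  h = 0
  (f (h)) = f(0,) = 2
  (f (f (h))) = f(2,) = 1
  (f (f (f (h)))) = f(1,) = 3
  (f (f (f (f (h))))) = f(3,) = 0

value = 0


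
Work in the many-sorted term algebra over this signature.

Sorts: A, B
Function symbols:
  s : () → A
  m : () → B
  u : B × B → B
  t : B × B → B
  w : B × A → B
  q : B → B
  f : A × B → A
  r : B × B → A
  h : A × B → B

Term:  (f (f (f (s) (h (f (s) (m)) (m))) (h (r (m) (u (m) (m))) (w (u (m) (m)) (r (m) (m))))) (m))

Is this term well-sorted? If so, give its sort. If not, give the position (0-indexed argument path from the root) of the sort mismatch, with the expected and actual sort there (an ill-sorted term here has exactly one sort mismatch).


well-sorted; sort = A

      (s) : A
          (s) : A
          (m) : B
        (f (s) (m)) : A
        (m) : B
      (h (f (s) (m)) (m)) : B
    (f (s) (h (f (s) (m)) (m))) : A
        (m) : B
          (m) : B
          (m) : B
        (u (m) (m)) : B
      (r (m) (u (m) (m))) : A
          (m) : B
          (m) : B
        (u (m) (m)) : B
          (m) : B
          (m) : B
        (r (m) (m)) : A
      (w (u (m) (m)) (r (m) (m))) : B
    (h (r (m) (u (m) (m))) (w (u (m) (m)) (r (m) (m)))) : B
  (f (f (s) (h (f (s) (m)) (m))) (h (r (m) (u (m) (m))) (w (u (m) (m)) (r (m) (m))))) : A
  (m) : B
(f (f (f (s) (h (f (s) (m)) (m))) (h (r (m) (u (m) (m))) (w (u (m) (m)) (r (m) (m))))) (m)) : A


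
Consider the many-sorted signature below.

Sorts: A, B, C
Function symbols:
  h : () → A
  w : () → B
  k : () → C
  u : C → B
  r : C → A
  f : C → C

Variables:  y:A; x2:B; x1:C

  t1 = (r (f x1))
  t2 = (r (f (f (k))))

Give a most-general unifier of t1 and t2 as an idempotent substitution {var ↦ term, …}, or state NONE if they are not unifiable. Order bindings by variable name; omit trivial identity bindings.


{x1 ↦ (f (k))}


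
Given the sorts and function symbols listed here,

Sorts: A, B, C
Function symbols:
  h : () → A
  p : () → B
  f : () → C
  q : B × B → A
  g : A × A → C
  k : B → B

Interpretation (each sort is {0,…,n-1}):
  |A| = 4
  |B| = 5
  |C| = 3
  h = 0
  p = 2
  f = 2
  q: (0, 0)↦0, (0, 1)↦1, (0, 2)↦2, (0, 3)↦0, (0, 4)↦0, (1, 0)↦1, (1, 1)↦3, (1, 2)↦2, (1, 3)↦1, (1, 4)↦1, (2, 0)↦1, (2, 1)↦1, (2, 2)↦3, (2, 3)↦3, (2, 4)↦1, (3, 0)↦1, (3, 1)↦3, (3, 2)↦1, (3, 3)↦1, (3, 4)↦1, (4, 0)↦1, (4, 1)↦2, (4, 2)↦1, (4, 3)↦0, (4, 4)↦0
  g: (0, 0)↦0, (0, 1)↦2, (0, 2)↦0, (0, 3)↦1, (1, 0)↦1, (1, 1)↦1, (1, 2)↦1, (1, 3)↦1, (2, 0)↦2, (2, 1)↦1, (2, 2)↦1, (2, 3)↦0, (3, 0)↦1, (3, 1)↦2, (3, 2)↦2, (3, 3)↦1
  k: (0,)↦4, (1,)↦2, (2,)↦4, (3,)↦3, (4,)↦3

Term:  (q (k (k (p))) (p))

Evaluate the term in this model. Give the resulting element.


  p = 2
  (k (p)) = k(2,) = 4
  (k (k (p))) = k(4,) = 3
  p = 2
  (q (k (k (p))) (p)) = q(3, 2) = 1

value = 1


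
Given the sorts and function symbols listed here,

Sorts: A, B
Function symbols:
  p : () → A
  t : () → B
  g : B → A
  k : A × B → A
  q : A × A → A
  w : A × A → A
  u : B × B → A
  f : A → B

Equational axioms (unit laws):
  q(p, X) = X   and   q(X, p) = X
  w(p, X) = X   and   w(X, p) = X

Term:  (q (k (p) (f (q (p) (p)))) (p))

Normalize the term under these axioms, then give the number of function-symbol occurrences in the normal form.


1. (q (k (p) (f (q (p) (p)))) (p))  →  (k (p) (f (q (p) (p))))
2. (k (p) (f (q (p) (p))))  →  (k (p) (f (p)))
normal form: (k (p) (f (p)))

size = 4


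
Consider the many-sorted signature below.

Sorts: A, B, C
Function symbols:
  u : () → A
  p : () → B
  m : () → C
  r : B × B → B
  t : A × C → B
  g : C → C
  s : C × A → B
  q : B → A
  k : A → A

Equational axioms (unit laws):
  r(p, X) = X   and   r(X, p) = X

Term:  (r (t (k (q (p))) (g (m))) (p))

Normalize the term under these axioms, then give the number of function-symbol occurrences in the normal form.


size = 6

1. (r (t (k (q (p))) (g (m))) (p))  →  (t (k (q (p))) (g (m)))
normal form: (t (k (q (p))) (g (m)))


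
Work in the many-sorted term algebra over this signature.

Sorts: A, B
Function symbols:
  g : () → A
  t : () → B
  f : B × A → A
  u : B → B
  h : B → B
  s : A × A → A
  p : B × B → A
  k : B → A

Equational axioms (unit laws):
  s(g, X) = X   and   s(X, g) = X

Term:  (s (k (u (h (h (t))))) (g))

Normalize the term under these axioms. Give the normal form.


1. (s (k (u (h (h (t))))) (g))  →  (k (u (h (h (t)))))

normal form = (k (u (h (h (t)))))


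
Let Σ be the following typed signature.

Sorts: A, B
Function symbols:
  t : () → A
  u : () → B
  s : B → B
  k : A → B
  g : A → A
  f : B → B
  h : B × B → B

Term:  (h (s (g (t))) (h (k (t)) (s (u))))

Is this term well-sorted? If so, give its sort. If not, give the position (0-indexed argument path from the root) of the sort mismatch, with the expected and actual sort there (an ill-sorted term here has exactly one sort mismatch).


      (t) : A
    (g (t)) : A
  (s (g (t))) : ✗ arg 0 at [0, 0] has sort A, expected B
      (t) : A
    (k (t)) : B
      (u) : B
    (s (u)) : B
  (h (k (t)) (s (u))) : B

ill-sorted at position [0, 0]: expected B, got A


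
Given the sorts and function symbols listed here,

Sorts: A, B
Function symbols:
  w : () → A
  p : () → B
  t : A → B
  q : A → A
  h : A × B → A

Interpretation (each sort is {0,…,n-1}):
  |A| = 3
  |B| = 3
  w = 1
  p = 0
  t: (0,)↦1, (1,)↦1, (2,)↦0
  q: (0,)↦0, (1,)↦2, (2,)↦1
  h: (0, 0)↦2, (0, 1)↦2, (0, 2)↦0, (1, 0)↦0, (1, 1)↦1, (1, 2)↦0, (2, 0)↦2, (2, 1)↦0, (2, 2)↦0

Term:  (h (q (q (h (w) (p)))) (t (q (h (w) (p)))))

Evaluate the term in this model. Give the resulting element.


value = 2

  w = 1
  p = 0
  (h (w) (p)) = h(1, 0) = 0
  (q (h (w) (p))) = q(0,) = 0
  (q (q (h (w) (p)))) = q(0,) = 0
  w = 1
  p = 0
  (h (w) (p)) = h(1, 0) = 0
  (q (h (w) (p))) = q(0,) = 0
  (t (q (h (w) (p)))) = t(0,) = 1
  (h (q (q (h (w) (p)))) (t (q (h (w) (p))))) = h(0, 1) = 2


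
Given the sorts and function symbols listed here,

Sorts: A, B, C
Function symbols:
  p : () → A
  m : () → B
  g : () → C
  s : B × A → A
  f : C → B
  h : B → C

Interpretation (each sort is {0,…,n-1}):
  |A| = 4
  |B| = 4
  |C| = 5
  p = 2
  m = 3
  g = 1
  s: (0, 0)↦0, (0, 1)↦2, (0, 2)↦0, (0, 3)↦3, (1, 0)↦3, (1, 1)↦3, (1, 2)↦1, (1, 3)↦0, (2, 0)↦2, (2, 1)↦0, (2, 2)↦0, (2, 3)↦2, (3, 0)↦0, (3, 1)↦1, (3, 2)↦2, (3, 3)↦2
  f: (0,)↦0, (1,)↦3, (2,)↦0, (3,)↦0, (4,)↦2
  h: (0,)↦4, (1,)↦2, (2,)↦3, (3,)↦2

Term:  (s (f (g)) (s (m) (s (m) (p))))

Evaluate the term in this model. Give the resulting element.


value = 2

  g = 1
  (f (g)) = f(1,) = 3
  m = 3
  m = 3
  p = 2
  (s (m) (p)) = s(3, 2) = 2
  (s (m) (s (m) (p))) = s(3, 2) = 2
  (s (f (g)) (s (m) (s (m) (p)))) = s(3, 2) = 2


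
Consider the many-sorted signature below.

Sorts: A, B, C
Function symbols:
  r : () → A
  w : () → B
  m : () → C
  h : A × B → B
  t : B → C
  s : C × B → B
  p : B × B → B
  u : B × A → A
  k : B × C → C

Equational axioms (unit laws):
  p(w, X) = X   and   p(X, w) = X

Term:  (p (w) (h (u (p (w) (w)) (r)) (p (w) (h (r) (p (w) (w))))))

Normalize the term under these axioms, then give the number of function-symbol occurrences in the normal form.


1. (p (w) (h (u (p (w) (w)) (r)) (p (w) (h (r) (p (w) (w))))))  →  (h (u (p (w) (w)) (r)) (p (w) (h (r) (p (w) (w)))))
2. (h (u (p (w) (w)) (r)) (p (w) (h (r) (p (w) (w)))))  →  (h (u (w) (r)) (p (w) (h (r) (p (w) (w)))))
3. (h (u (w) (r)) (p (w) (h (r) (p (w) (w)))))  →  (h (u (w) (r)) (h (r) (p (w) (w))))
4. (h (u (w) (r)) (h (r) (p (w) (w))))  →  (h (u (w) (r)) (h (r) (w)))
normal form: (h (u (w) (r)) (h (r) (w)))

size = 7


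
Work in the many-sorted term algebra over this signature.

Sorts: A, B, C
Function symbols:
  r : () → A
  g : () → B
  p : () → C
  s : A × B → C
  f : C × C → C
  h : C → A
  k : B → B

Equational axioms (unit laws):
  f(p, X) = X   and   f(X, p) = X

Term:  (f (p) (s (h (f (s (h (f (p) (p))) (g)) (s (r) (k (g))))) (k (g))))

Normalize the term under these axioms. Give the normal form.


normal form = (s (h (f (s (h (p)) (g)) (s (r) (k (g))))) (k (g)))

1. (f (p) (s (h (f (s (h (f (p) (p))) (g)) (s (r) (k (g))))) (k (g))))  →  (s (h (f (s (h (f (p) (p))) (g)) (s (r) (k (g))))) (k (g)))
2. (s (h (f (s (h (f (p) (p))) (g)) (s (r) (k (g))))) (k (g)))  →  (s (h (f (s (h (p)) (g)) (s (r) (k (g))))) (k (g)))


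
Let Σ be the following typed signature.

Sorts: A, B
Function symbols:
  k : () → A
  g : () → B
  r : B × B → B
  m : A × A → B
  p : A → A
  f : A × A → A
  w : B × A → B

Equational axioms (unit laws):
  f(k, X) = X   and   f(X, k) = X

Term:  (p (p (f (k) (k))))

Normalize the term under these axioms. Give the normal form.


1. (p (p (f (k) (k))))  →  (p (p (k)))

normal form = (p (p (k)))


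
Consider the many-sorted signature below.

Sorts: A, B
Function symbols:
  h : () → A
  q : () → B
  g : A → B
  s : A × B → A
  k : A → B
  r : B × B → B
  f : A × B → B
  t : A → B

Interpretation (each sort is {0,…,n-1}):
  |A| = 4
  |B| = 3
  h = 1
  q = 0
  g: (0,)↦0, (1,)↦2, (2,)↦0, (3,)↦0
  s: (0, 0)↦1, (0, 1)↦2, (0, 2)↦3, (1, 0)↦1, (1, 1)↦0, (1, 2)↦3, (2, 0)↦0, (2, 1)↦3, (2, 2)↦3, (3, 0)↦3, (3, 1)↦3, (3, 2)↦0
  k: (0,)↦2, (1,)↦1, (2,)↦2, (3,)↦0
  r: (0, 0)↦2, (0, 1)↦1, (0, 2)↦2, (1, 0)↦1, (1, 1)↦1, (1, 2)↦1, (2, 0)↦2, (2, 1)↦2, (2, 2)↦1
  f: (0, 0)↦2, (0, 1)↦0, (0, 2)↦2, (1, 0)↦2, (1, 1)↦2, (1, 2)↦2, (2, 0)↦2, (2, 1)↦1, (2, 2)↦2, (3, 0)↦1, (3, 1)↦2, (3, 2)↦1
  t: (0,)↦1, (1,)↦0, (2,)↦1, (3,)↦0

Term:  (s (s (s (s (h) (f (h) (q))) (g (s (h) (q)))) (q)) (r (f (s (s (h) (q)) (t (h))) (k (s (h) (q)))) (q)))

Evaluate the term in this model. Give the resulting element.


  h = 1
  h = 1
  q = 0
  (f (h) (q)) = f(1, 0) = 2
  (s (h) (f (h) (q))) = s(1, 2) = 3
  h = 1
  q = 0
  (s (h) (q)) = s(1, 0) = 1
  (g (s (h) (q))) = g(1,) = 2
  (s (s (h) (f (h) (q))) (g (s (h) (q)))) = s(3, 2) = 0
  q = 0
  (s (s (s (h) (f (h) (q))) (g (s (h) (q)))) (q)) = s(0, 0) = 1
  h = 1
  q = 0
  (s (h) (q)) = s(1, 0) = 1
  h = 1
  (t (h)) = t(1,) = 0
  (s (s (h) (q)) (t (h))) = s(1, 0) = 1
  h = 1
  q = 0
  (s (h) (q)) = s(1, 0) = 1
  (k (s (h) (q))) = k(1,) = 1
  (f (s (s (h) (q)) (t (h))) (k (s (h) (q)))) = f(1, 1) = 2
  q = 0
  (r (f (s (s (h) (q)) (t (h))) (k (s (h) (q)))) (q)) = r(2, 0) = 2
  (s (s (s (s (h) (f (h) (q))) (g (s (h) (q)))) (q)) (r (f (s (s (h) (q)) (t (h))) (k (s (h) (q)))) (q))) = s(1, 2) = 3

value = 3


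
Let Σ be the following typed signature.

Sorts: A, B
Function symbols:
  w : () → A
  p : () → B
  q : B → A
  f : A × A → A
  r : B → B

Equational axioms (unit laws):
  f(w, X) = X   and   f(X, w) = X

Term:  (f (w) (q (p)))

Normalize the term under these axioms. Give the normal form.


normal form = (q (p))

1. (f (w) (q (p)))  →  (q (p))


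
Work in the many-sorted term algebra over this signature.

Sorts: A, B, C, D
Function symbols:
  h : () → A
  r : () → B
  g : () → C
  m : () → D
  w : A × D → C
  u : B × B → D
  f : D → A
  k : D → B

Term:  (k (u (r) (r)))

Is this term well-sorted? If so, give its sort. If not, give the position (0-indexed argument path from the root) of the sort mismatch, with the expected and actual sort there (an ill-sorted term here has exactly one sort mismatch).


well-sorted; sort = B

    (r) : B
    (r) : B
  (u (r) (r)) : D
(k (u (r) (r))) : B


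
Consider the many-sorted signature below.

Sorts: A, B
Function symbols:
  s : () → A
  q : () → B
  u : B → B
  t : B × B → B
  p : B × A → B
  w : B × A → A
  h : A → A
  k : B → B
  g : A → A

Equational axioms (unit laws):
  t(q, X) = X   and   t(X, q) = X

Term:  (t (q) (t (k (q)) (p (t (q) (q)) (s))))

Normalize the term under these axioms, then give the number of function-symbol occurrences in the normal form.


size = 6

1. (t (q) (t (k (q)) (p (t (q) (q)) (s))))  →  (t (k (q)) (p (t (q) (q)) (s)))
2. (t (k (q)) (p (t (q) (q)) (s)))  →  (t (k (q)) (p (q) (s)))
normal form: (t (k (q)) (p (q) (s)))


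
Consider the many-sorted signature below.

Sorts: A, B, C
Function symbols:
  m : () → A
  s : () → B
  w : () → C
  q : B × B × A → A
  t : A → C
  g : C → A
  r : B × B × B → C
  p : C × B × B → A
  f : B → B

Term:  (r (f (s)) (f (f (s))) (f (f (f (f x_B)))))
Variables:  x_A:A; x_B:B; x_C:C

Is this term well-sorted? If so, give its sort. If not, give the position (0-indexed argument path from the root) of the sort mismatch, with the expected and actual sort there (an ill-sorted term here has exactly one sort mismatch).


well-sorted; sort = C

    (s) : B
  (f (s)) : B
      (s) : B
    (f (s)) : B
  (f (f (s))) : B
          x_B : B
        (f x_B) : B
      (f (f x_B)) : B
    (f (f (f x_B))) : B
  (f (f (f (f x_B)))) : B
(r (f (s)) (f (f (s))) (f (f (f (f x_B))))) : C


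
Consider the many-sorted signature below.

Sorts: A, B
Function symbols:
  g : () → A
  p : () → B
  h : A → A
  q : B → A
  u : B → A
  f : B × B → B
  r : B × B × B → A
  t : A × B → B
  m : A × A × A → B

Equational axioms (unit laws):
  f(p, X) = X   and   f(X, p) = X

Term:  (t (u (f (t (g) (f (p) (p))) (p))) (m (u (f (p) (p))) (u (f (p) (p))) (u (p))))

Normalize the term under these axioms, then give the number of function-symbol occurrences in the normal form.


1. (t (u (f (t (g) (f (p) (p))) (p))) (m (u (f (p) (p))) (u (f (p) (p))) (u (p))))  →  (t (u (t (g) (f (p) (p)))) (m (u (f (p) (p))) (u (f (p) (p))) (u (p))))
2. (t (u (t (g) (f (p) (p)))) (m (u (f (p) (p))) (u (f (p) (p))) (u (p))))  →  (t (u (t (g) (p))) (m (u (f (p) (p))) (u (f (p) (p))) (u (p))))
3. (t (u (t (g) (p))) (m (u (f (p) (p))) (u (f (p) (p))) (u (p))))  →  (t (u (t (g) (p))) (m (u (p)) (u (f (p) (p))) (u (p))))
4. (t (u (t (g) (p))) (m (u (p)) (u (f (p) (p))) (u (p))))  →  (t (u (t (g) (p))) (m (u (p)) (u (p)) (u (p))))
normal form: (t (u (t (g) (p))) (m (u (p)) (u (p)) (u (p))))

size = 12


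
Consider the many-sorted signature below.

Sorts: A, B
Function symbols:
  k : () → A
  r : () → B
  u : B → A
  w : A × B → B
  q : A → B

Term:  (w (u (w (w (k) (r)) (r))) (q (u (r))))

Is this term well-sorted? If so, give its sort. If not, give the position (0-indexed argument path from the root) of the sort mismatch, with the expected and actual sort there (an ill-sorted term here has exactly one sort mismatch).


ill-sorted at position [0, 0, 0]: expected A, got B

        (k) : A
        (r) : B
      (w (k) (r)) : B
      (r) : B
    (w (w (k) (r)) (r)) : ✗ arg 0 at [0, 0, 0] has sort B, expected A
      (r) : B
    (u (r)) : A
  (q (u (r))) : B


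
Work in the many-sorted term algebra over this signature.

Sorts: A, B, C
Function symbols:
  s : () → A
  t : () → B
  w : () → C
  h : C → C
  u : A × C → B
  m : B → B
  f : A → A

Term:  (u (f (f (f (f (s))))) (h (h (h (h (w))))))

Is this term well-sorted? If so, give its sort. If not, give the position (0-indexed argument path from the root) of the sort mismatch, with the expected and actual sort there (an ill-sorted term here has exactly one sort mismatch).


          (s) : A
        (f (s)) : A
      (f (f (s))) : A
    (f (f (f (s)))) : A
  (f (f (f (f (s))))) : A
          (w) : C
        (h (w)) : C
      (h (h (w))) : C
    (h (h (h (w)))) : C
  (h (h (h (h (w))))) : C
(u (f (f (f (f (s))))) (h (h (h (h (w)))))) : B

well-sorted; sort = B


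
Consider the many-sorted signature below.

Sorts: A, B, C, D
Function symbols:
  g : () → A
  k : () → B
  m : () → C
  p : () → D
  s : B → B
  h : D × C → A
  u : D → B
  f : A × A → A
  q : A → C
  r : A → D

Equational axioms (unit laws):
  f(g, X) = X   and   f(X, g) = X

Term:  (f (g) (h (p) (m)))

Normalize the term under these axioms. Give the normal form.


normal form = (h (p) (m))

1. (f (g) (h (p) (m)))  →  (h (p) (m))


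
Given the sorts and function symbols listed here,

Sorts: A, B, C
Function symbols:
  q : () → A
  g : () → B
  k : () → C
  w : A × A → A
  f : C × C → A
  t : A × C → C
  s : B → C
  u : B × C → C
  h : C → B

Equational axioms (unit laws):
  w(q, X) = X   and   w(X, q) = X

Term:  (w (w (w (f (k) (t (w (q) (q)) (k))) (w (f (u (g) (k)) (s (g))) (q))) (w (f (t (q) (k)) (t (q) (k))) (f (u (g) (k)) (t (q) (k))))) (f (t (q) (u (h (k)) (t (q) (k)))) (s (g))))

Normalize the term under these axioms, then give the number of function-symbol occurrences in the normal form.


1. (w (w (w (f (k) (t (w (q) (q)) (k))) (w (f (u (g) (k)) (s (g))) (q))) (w (f (t (q) (k)) (t (q) (k))) (f (u (g) (k)) (t (q) (k))))) (f (t (q) (u (h (k)) (t (q) (k)))) (s (g))))  →  (w (w (w (f (k) (t (q) (k))) (w (f (u (g) (k)) (s (g))) (q))) (w (f (t (q) (k)) (t (q) (k))) (f (u (g) (k)) (t (q) (k))))) (f (t (q) (u (h (k)) (t (q) (k)))) (s (g))))
2. (w (w (w (f (k) (t (q) (k))) (w (f (u (g) (k)) (s (g))) (q))) (w (f (t (q) (k)) (t (q) (k))) (f (u (g) (k)) (t (q) (k))))) (f (t (q) (u (h (k)) (t (q) (k)))) (s (g))))  →  (w (w (w (f (k) (t (q) (k))) (f (u (g) (k)) (s (g)))) (w (f (t (q) (k)) (t (q) (k))) (f (u (g) (k)) (t (q) (k))))) (f (t (q) (u (h (k)) (t (q) (k)))) (s (g))))
normal form: (w (w (w (f (k) (t (q) (k))) (f (u (g) (k)) (s (g)))) (w (f (t (q) (k)) (t (q) (k))) (f (u (g) (k)) (t (q) (k))))) (f (t (q) (u (h (k)) (t (q) (k)))) (s (g))))

size = 40


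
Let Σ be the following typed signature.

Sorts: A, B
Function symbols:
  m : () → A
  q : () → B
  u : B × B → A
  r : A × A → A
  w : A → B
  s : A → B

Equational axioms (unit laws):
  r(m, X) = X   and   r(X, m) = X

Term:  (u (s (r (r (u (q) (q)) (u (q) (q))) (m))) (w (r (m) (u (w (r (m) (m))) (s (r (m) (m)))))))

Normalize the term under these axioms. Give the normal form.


normal form = (u (s (r (u (q) (q)) (u (q) (q)))) (w (u (w (m)) (s (m)))))

1. (u (s (r (r (u (q) (q)) (u (q) (q))) (m))) (w (r (m) (u (w (r (m) (m))) (s (r (m) (m)))))))  →  (u (s (r (u (q) (q)) (u (q) (q)))) (w (r (m) (u (w (r (m) (m))) (s (r (m) (m)))))))
2. (u (s (r (u (q) (q)) (u (q) (q)))) (w (r (m) (u (w (r (m) (m))) (s (r (m) (m)))))))  →  (u (s (r (u (q) (q)) (u (q) (q)))) (w (u (w (r (m) (m))) (s (r (m) (m))))))
3. (u (s (r (u (q) (q)) (u (q) (q)))) (w (u (w (r (m) (m))) (s (r (m) (m))))))  →  (u (s (r (u (q) (q)) (u (q) (q)))) (w (u (w (m)) (s (r (m) (m))))))
4. (u (s (r (u (q) (q)) (u (q) (q)))) (w (u (w (m)) (s (r (m) (m))))))  →  (u (s (r (u (q) (q)) (u (q) (q)))) (w (u (w (m)) (s (m)))))


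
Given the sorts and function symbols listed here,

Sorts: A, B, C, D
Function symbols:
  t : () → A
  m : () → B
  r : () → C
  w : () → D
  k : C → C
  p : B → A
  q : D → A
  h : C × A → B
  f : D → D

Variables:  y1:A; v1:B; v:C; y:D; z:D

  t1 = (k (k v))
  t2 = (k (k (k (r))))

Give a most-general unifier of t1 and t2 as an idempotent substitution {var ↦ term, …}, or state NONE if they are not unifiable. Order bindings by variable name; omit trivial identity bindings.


{v ↦ (k (r))}


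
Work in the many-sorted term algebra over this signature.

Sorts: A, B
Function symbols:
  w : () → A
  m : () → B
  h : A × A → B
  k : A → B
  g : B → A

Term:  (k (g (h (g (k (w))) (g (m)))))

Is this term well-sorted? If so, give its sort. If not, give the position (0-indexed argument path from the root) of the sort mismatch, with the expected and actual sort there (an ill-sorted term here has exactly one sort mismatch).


          (w) : A
        (k (w)) : B
      (g (k (w))) : A
        (m) : B
      (g (m)) : A
    (h (g (k (w))) (g (m))) : B
  (g (h (g (k (w))) (g (m)))) : A
(k (g (h (g (k (w))) (g (m))))) : B

well-sorted; sort = B


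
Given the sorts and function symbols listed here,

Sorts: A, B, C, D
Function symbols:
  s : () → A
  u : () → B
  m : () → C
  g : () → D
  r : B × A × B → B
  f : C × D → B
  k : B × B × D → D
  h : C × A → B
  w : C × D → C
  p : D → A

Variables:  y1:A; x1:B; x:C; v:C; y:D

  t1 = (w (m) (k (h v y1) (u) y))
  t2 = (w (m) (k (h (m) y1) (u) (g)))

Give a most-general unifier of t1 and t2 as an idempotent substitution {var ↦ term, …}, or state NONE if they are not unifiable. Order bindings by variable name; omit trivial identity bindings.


{v ↦ (m), y ↦ (g)}


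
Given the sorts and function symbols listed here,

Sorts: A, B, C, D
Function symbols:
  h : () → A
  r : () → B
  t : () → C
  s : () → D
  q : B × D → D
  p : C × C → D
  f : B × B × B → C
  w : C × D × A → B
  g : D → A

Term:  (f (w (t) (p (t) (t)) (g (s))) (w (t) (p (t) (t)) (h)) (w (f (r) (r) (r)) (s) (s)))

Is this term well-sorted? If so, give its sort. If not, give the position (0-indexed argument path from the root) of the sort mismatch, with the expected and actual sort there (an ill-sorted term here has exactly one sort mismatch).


ill-sorted at position [2, 2]: expected A, got D

    (t) : C
      (t) : C
      (t) : C
    (p (t) (t)) : D
      (s) : D
    (g (s)) : A
  (w (t) (p (t) (t)) (g (s))) : B
    (t) : C
      (t) : C
      (t) : C
    (p (t) (t)) : D
    (h) : A
  (w (t) (p (t) (t)) (h)) : B
      (r) : B
      (r) : B
      (r) : B
    (f (r) (r) (r)) : C
    (s) : D
    (s) : D
  (w (f (r) (r) (r)) (s) (s)) : ✗ arg 2 at [2, 2] has sort D, expected A


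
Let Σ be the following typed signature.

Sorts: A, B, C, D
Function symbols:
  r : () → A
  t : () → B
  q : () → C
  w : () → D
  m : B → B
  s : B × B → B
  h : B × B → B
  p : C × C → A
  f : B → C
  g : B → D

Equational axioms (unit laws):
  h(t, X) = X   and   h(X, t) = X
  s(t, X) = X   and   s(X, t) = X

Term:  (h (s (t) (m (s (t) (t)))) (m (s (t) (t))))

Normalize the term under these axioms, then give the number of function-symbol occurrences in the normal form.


1. (h (s (t) (m (s (t) (t)))) (m (s (t) (t))))  →  (h (m (s (t) (t))) (m (s (t) (t))))
2. (h (m (s (t) (t))) (m (s (t) (t))))  →  (h (m (t)) (m (s (t) (t))))
3. (h (m (t)) (m (s (t) (t))))  →  (h (m (t)) (m (t)))
normal form: (h (m (t)) (m (t)))

size = 5


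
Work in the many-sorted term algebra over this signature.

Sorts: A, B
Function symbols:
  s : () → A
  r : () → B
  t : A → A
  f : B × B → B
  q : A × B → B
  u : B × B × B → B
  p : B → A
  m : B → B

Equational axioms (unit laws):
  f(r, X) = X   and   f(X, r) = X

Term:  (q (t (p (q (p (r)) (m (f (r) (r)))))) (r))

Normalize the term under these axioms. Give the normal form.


normal form = (q (t (p (q (p (r)) (m (r))))) (r))

1. (q (t (p (q (p (r)) (m (f (r) (r)))))) (r))  →  (q (t (p (q (p (r)) (m (r))))) (r))


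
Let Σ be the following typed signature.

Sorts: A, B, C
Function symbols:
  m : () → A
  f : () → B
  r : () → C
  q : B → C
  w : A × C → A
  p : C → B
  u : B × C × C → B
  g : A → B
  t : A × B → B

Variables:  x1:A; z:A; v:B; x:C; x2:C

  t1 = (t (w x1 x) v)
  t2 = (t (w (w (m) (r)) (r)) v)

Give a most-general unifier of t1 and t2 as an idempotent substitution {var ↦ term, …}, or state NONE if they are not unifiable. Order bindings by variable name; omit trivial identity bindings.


{x ↦ (r), x1 ↦ (w (m) (r))}


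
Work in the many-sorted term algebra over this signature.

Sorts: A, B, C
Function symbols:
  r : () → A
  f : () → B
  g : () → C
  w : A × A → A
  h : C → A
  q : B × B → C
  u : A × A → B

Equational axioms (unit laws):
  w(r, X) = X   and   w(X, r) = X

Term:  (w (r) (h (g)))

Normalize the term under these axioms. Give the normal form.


normal form = (h (g))

1. (w (r) (h (g)))  →  (h (g))


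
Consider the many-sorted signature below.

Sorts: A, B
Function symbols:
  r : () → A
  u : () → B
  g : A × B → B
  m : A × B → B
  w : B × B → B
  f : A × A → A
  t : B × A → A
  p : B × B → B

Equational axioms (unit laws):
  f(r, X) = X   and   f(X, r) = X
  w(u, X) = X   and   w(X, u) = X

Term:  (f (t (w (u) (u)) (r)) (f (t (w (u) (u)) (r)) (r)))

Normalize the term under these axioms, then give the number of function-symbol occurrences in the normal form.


1. (f (t (w (u) (u)) (r)) (f (t (w (u) (u)) (r)) (r)))  →  (f (t (u) (r)) (f (t (w (u) (u)) (r)) (r)))
2. (f (t (u) (r)) (f (t (w (u) (u)) (r)) (r)))  →  (f (t (u) (r)) (t (w (u) (u)) (r)))
3. (f (t (u) (r)) (t (w (u) (u)) (r)))  →  (f (t (u) (r)) (t (u) (r)))
normal form: (f (t (u) (r)) (t (u) (r)))

size = 7


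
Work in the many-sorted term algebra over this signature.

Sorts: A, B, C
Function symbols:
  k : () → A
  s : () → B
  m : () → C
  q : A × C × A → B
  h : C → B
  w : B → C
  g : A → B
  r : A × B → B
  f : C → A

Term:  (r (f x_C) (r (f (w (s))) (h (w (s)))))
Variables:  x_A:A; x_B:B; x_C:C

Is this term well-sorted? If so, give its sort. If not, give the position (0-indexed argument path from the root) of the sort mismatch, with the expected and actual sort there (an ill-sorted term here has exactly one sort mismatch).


    x_C : C
  (f x_C) : A
        (s) : B
      (w (s)) : C
    (f (w (s))) : A
        (s) : B
      (w (s)) : C
    (h (w (s))) : B
  (r (f (w (s))) (h (w (s)))) : B
(r (f x_C) (r (f (w (s))) (h (w (s))))) : B

well-sorted; sort = B


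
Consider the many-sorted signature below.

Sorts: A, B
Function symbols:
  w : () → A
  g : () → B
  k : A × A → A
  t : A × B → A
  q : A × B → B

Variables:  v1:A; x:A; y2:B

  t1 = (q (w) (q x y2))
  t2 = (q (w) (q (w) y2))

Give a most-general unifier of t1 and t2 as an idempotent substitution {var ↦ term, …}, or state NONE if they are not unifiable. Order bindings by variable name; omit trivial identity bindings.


{x ↦ (w)}


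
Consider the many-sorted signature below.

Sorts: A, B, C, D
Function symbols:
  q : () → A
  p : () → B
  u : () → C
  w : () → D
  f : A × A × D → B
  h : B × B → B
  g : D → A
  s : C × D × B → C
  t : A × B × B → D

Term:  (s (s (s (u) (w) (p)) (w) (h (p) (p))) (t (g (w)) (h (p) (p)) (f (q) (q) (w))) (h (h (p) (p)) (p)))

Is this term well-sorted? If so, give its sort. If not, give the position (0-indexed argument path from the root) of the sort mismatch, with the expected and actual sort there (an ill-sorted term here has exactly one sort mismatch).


well-sorted; sort = C

      (u) : C
      (w) : D
      (p) : B
    (s (u) (w) (p)) : C
    (w) : D
      (p) : B
      (p) : B
    (h (p) (p)) : B
  (s (s (u) (w) (p)) (w) (h (p) (p))) : C
      (w) : D
    (g (w)) : A
      (p) : B
      (p) : B
    (h (p) (p)) : B
      (q) : A
      (q) : A
      (w) : D
    (f (q) (q) (w)) : B
  (t (g (w)) (h (p) (p)) (f (q) (q) (w))) : D
      (p) : B
      (p) : B
    (h (p) (p)) : B
    (p) : B
  (h (h (p) (p)) (p)) : B
(s (s (s (u) (w) (p)) (w) (h (p) (p))) (t (g (w)) (h (p) (p)) (f (q) (q) (w))) (h (h (p) (p)) (p))) : C


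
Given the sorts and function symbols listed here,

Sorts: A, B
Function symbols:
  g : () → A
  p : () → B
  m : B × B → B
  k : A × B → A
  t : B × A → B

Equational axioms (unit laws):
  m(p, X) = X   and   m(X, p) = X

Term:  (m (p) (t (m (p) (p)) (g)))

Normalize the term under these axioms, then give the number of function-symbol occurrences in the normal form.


1. (m (p) (t (m (p) (p)) (g)))  →  (t (m (p) (p)) (g))
2. (t (m (p) (p)) (g))  →  (t (p) (g))
normal form: (t (p) (g))

size = 3


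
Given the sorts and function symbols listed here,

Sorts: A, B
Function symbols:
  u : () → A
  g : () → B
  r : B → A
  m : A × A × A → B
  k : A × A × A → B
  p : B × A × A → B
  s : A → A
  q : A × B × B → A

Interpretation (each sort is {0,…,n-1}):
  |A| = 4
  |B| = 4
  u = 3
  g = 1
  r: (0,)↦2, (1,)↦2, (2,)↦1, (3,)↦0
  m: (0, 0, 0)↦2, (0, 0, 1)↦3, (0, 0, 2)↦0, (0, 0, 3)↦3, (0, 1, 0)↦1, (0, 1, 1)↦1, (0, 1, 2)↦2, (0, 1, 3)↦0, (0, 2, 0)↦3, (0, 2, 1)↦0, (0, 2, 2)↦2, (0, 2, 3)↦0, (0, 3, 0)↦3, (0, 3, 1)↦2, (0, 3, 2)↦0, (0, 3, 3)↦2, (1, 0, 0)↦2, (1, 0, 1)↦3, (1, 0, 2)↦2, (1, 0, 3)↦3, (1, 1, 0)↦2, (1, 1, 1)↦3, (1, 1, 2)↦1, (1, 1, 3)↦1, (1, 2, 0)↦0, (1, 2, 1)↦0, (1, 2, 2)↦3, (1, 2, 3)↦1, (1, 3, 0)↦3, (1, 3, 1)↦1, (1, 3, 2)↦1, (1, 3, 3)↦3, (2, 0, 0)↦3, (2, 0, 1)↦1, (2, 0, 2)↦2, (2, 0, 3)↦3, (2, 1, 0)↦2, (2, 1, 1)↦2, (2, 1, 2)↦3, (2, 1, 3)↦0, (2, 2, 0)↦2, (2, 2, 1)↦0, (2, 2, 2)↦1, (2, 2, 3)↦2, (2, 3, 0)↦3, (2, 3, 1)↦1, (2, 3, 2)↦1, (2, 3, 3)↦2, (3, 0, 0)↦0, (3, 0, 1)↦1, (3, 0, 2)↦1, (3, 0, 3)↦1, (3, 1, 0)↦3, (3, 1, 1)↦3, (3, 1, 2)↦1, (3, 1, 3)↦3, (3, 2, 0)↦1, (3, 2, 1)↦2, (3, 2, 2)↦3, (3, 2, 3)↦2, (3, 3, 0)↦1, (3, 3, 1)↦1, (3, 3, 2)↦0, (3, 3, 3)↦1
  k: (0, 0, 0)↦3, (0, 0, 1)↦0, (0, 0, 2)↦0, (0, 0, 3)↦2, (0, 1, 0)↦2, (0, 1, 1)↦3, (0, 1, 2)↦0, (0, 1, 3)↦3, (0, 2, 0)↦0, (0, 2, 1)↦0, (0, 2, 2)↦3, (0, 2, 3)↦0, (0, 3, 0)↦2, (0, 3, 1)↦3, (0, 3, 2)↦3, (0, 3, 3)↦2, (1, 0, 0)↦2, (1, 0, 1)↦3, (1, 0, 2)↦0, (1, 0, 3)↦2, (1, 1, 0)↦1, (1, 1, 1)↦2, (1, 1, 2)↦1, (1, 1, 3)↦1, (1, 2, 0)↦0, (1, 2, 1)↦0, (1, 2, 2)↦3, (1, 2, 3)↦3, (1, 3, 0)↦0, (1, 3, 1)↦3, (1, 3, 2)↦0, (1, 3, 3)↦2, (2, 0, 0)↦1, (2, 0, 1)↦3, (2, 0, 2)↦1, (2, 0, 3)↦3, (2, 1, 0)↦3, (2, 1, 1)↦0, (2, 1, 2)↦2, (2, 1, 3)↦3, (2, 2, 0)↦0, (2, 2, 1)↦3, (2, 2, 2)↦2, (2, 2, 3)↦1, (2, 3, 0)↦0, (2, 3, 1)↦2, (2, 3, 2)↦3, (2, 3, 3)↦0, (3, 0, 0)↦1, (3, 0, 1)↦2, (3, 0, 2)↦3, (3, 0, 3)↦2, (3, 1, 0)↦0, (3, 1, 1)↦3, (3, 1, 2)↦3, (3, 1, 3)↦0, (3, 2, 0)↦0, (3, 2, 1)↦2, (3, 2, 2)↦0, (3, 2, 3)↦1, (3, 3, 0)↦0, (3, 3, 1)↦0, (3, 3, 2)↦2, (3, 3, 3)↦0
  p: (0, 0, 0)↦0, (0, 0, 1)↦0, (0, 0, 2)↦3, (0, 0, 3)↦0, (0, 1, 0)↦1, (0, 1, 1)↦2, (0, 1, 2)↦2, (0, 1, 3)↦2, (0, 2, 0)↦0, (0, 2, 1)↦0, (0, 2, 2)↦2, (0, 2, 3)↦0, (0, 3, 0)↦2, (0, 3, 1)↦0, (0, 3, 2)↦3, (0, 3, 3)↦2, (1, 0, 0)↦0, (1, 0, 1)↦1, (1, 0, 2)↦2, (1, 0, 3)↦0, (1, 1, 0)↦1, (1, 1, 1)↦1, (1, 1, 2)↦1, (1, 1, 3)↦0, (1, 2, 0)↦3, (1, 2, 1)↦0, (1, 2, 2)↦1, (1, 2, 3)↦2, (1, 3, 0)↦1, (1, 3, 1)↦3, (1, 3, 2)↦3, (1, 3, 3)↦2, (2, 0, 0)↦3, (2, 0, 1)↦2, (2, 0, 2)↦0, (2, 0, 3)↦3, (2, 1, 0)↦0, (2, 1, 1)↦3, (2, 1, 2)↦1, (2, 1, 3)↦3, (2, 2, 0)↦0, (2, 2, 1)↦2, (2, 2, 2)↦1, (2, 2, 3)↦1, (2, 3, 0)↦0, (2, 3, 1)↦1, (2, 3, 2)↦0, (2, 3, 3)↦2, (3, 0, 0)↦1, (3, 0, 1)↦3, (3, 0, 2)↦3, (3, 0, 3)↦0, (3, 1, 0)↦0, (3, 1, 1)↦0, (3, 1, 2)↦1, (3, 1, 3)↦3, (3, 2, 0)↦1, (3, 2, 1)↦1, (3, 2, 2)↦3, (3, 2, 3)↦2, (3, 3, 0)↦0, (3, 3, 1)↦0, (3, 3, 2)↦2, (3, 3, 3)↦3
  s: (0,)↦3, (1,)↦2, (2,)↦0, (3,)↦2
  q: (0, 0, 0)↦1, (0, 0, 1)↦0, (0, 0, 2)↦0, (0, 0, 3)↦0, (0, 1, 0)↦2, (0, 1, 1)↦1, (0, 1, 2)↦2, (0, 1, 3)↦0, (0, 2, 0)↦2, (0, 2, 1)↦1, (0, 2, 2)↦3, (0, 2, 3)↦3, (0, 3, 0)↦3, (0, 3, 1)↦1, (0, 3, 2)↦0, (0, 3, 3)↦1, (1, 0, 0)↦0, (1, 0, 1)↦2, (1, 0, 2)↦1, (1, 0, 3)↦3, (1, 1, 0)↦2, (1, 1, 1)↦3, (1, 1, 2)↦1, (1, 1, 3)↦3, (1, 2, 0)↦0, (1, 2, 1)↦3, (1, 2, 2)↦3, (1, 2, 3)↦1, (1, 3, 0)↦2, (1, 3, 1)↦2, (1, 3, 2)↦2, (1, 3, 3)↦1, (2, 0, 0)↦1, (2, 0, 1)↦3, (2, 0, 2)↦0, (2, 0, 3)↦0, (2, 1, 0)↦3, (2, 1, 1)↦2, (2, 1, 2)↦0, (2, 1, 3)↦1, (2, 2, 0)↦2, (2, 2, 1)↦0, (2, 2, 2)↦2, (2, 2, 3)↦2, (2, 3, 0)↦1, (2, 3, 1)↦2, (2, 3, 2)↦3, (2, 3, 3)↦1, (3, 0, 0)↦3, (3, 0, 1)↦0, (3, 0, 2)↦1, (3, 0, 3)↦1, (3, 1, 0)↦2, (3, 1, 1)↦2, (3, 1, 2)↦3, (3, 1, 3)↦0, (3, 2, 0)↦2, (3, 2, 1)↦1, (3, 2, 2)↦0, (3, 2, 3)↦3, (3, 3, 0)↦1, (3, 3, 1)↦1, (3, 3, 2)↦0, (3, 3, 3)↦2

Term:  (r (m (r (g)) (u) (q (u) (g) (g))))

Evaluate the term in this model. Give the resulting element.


  g = 1
  (r (g)) = r(1,) = 2
  u = 3
  u = 3
  g = 1
  g = 1
  (q (u) (g) (g)) = q(3, 1, 1) = 2
  (m (r (g)) (u) (q (u) (g) (g))) = m(2, 3, 2) = 1
  (r (m (r (g)) (u) (q (u) (g) (g)))) = r(1,) = 2

value = 2


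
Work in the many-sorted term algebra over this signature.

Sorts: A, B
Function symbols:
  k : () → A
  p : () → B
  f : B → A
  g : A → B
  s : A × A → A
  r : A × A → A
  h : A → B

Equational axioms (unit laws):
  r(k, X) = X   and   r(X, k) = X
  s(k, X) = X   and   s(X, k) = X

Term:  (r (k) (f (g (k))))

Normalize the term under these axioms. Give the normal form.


normal form = (f (g (k)))

1. (r (k) (f (g (k))))  →  (f (g (k)))


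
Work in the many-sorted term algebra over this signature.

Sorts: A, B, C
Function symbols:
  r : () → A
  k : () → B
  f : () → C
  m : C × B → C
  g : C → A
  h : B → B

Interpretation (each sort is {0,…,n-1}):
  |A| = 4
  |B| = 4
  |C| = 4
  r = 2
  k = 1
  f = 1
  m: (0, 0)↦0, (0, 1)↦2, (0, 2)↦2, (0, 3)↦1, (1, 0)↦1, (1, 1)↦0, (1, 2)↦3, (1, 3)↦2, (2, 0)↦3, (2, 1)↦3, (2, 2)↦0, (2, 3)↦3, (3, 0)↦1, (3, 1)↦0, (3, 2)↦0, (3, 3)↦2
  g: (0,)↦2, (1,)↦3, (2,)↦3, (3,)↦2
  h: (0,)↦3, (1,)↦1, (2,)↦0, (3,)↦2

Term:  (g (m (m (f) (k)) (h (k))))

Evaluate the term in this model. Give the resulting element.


  f = 1
  k = 1
  (m (f) (k)) = m(1, 1) = 0
  k = 1
  (h (k)) = h(1,) = 1
  (m (m (f) (k)) (h (k))) = m(0, 1) = 2
  (g (m (m (f) (k)) (h (k)))) = g(2,) = 3

value = 3


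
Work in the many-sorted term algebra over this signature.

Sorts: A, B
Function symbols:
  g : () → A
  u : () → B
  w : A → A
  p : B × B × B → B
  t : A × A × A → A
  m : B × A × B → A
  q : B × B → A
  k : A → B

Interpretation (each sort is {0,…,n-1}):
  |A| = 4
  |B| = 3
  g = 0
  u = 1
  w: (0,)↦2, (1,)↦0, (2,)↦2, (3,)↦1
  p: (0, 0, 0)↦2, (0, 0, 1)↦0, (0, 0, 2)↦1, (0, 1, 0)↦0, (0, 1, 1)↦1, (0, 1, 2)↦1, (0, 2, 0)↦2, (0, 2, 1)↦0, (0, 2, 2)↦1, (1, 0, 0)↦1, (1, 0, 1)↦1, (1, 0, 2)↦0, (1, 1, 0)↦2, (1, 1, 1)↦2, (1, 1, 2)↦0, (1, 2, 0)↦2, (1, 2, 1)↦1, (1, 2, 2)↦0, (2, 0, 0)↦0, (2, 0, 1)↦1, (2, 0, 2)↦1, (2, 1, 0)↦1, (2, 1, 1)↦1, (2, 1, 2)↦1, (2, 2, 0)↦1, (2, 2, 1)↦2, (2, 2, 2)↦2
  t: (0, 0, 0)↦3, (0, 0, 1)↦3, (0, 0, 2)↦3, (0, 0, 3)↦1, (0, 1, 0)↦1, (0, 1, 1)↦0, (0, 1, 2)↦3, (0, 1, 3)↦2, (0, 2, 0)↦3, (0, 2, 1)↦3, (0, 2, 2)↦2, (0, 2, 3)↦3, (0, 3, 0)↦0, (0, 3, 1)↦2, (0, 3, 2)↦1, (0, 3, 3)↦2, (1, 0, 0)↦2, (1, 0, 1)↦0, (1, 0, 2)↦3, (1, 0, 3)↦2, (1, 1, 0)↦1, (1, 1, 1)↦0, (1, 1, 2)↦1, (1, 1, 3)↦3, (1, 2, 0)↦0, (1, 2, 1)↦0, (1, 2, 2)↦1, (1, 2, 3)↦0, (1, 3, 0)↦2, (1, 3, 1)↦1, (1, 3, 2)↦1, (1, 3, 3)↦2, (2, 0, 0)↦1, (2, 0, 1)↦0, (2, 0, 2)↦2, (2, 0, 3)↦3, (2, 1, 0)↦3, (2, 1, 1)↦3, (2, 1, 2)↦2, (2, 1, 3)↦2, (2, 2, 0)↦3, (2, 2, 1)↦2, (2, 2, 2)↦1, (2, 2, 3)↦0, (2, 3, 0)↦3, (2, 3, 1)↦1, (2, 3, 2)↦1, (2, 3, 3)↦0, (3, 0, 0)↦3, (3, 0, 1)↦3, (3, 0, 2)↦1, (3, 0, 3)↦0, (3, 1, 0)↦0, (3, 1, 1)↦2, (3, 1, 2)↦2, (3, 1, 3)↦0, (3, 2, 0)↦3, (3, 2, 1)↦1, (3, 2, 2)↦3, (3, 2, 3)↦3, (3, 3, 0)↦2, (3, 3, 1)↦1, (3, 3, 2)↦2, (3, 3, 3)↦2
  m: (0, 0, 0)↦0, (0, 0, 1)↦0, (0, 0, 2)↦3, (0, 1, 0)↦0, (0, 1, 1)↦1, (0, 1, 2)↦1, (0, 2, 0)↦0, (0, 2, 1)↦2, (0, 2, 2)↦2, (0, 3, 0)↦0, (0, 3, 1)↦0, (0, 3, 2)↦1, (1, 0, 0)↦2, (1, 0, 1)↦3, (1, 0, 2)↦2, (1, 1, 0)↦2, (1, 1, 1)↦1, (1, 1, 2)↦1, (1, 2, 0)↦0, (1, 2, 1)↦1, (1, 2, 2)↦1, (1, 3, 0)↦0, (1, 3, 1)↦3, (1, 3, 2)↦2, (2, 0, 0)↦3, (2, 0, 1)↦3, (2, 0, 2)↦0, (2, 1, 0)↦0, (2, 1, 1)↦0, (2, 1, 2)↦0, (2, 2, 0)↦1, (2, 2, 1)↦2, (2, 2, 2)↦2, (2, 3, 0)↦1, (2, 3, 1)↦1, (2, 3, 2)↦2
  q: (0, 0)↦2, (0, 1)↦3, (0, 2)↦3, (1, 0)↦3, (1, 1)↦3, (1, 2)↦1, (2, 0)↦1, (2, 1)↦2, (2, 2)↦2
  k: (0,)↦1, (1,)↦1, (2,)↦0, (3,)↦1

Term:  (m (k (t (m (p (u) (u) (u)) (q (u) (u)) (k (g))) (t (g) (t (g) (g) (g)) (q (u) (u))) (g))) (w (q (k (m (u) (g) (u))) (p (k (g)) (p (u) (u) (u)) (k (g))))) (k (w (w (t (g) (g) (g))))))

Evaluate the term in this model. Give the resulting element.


value = 1

  u = 1
  u = 1
  u = 1
  (p (u) (u) (u)) = p(1, 1, 1) = 2
  u = 1
  u = 1
  (q (u) (u)) = q(1, 1) = 3
  g = 0
  (k (g)) = k(0,) = 1
  (m (p (u) (u) (u)) (q (u) (u)) (k (g))) = m(2, 3, 1) = 1
  g = 0
  g = 0
  g = 0
  g = 0
  (t (g) (g) (g)) = t(0, 0, 0) = 3
  u = 1
  u = 1
  (q (u) (u)) = q(1, 1) = 3
  (t (g) (t (g) (g) (g)) (q (u) (u))) = t(0, 3, 3) = 2
  g = 0
  (t (m (p (u) (u) (u)) (q (u) (u)) (k (g))) (t (g) (t (g) (g) (g)) (q (u) (u))) (g)) = t(1, 2, 0) = 0
  (k (t (m (p (u) (u) (u)) (q (u) (u)) (k (g))) (t (g) (t (g) (g) (g)) (q (u) (u))) (g))) = k(0,) = 1
  u = 1
  g = 0
  u = 1
  (m (u) (g) (u)) = m(1, 0, 1) = 3
  (k (m (u) (g) (u))) = k(3,) = 1
  g = 0
  (k (g)) = k(0,) = 1
  u = 1
  u = 1
  u = 1
  (p (u) (u) (u)) = p(1, 1, 1) = 2
  g = 0
  (k (g)) = k(0,) = 1
  (p (k (g)) (p (u) (u) (u)) (k (g))) = p(1, 2, 1) = 1
  (q (k (m (u) (g) (u))) (p (k (g)) (p (u) (u) (u)) (k (g)))) = q(1, 1) = 3
  (w (q (k (m (u) (g) (u))) (p (k (g)) (p (u) (u) (u)) (k (g))))) = w(3,) = 1
  g = 0
  g = 0
  g = 0
  (t (g) (g) (g)) = t(0, 0, 0) = 3
  (w (t (g) (g) (g))) = w(3,) = 1
  (w (w (t (g) (g) (g)))) = w(1,) = 0
  (k (w (w (t (g) (g) (g))))) = k(0,) = 1
  (m (k (t (m (p (u) (u) (u)) (q (u) (u)) (k (g))) (t (g) (t (g) (g) (g)) (q (u) (u))) (g))) (w (q (k (m (u) (g) (u))) (p (k (g)) (p (u) (u) (u)) (k (g))))) (k (w (w (t (g) (g) (g)))))) = m(1, 1, 1) = 1
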